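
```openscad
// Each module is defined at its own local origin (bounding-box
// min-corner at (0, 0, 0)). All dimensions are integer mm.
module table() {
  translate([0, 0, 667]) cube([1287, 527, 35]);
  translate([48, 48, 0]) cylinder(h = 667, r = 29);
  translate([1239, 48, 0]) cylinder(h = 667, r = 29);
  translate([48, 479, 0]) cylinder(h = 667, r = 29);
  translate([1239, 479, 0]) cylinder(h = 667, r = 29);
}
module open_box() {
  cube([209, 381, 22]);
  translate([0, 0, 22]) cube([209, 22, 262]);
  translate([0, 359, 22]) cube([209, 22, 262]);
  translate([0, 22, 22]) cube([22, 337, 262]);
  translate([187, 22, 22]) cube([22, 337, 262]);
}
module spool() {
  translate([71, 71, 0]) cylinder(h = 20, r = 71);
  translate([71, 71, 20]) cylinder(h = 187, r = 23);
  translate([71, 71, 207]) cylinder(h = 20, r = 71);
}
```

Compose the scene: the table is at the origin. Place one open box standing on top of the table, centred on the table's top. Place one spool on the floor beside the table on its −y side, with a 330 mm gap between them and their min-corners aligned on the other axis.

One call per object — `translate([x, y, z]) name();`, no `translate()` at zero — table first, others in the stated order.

table();
translate([539, 73, 702]) open_box();
translate([0, -472, 0]) spool();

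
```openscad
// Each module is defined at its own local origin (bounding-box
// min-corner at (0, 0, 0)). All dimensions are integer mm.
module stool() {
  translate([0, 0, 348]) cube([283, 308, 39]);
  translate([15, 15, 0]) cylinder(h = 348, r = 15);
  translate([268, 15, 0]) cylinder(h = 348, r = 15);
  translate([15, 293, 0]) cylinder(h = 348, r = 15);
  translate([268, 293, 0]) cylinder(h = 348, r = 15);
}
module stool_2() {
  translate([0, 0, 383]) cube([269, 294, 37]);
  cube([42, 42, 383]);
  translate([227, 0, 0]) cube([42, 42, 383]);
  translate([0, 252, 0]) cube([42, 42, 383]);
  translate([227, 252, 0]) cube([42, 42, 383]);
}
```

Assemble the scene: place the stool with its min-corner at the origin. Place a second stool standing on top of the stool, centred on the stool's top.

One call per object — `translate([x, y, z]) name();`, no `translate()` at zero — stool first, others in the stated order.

stool();
translate([7, 7, 387]) stool_2();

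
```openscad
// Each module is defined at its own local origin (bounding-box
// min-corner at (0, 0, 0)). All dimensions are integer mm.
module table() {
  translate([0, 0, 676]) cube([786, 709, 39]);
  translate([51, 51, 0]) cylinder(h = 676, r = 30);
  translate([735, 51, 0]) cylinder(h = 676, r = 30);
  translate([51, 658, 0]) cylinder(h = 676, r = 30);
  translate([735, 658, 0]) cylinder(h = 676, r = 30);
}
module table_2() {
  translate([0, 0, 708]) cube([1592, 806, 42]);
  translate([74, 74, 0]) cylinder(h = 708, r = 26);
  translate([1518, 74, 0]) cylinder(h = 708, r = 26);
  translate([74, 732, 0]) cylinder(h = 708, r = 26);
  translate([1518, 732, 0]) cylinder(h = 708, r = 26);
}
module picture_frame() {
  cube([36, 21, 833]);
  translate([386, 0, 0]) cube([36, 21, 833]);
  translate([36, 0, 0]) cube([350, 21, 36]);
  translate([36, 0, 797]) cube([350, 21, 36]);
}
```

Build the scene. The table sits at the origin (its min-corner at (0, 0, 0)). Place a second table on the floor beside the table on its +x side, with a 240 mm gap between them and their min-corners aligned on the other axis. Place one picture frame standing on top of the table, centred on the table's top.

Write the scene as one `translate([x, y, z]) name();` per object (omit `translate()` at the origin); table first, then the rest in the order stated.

table();
translate([1026, 0, 0]) table_2();
translate([182, 344, 715]) picture_frame();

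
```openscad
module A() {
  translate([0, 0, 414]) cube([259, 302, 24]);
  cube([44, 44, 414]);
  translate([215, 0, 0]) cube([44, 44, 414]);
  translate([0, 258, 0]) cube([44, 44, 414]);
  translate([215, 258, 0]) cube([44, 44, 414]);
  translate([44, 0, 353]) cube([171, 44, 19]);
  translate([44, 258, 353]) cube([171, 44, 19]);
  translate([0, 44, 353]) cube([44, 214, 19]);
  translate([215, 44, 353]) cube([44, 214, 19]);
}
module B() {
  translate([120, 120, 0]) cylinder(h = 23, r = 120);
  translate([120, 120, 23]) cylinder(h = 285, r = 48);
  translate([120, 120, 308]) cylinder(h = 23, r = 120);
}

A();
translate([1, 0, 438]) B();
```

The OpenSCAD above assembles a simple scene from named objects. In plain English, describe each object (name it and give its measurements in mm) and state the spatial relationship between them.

A is a four-legged stool. The seat is 259×302 mm, 24 mm thick, top at z = 438 mm. It stands on four square legs, each 44×44 mm in cross-section, from z = 0 to the seat underside, each flush with a corner of the seat. Four stretchers, 44 mm wide and 19 mm tall, connect adjacent legs with their undersides at z = 353 mm, each running between the inner faces of the legs it joins and aligned with the legs' outer faces on the other axis.

B is a spool: two coaxial disc flanges of radius 120 mm and thickness 23 mm, joined by a core cylinder of radius 48 mm and height 285 mm. The lower flange rests on z = 0 and the three cylinders share a vertical axis.

The spool is on top of the stool.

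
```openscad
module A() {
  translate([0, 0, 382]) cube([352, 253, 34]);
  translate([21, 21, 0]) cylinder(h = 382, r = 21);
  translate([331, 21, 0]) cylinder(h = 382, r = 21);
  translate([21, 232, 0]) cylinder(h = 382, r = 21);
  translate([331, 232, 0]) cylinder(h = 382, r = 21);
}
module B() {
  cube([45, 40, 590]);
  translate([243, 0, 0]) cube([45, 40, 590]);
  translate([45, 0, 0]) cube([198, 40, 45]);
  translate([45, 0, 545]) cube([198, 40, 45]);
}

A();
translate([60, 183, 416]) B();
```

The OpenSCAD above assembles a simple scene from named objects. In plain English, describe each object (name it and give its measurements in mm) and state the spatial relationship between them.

A is a four-legged stool. The seat is 352×253 mm, 34 mm thick, top at z = 416 mm. It stands on four round legs, each 42 mm in diameter, from z = 0 to the seat underside, each leg's axis is inset half a diameter from the nearest pair of seat edges (so the leg's bounding box is flush with the corner).

B is a picture frame with a 198×500 mm rectangular opening (x by z) and a uniform 45 mm border on every side. Frame depth is 40 mm along y. It is built from two vertical stiles running the full outside height and two horizontal rails spanning the gap between the stiles.

The picture frame is on top of the stool.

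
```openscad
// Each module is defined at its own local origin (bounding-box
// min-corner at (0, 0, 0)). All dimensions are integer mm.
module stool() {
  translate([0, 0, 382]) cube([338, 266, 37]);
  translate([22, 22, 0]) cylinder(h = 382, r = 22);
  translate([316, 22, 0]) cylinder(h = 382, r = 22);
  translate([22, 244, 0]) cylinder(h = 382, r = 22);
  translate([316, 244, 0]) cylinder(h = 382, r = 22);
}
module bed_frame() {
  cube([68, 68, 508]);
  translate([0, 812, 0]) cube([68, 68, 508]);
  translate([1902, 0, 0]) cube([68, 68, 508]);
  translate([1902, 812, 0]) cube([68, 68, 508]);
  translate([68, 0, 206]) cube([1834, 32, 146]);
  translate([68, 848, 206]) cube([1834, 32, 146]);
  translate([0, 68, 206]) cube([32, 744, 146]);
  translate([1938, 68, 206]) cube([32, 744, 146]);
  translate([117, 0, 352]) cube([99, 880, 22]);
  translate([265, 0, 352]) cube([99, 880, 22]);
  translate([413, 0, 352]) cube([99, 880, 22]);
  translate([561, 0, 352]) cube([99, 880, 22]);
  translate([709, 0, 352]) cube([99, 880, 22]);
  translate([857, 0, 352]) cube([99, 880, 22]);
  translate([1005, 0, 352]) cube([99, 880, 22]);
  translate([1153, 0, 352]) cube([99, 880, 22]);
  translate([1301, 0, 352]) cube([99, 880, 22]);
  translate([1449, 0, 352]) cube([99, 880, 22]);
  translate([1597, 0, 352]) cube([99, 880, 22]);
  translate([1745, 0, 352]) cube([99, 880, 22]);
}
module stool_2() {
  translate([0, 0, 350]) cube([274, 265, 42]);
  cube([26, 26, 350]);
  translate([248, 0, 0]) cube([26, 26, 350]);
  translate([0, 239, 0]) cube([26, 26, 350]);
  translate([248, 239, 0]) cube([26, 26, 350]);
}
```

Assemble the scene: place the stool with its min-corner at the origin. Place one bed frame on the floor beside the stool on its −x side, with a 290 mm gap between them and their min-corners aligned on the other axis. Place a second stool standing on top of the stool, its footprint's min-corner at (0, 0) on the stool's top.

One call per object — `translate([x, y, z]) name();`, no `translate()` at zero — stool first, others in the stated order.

stool();
translate([-2260, 0, 0]) bed_frame();
translate([0, 0, 419]) stool_2();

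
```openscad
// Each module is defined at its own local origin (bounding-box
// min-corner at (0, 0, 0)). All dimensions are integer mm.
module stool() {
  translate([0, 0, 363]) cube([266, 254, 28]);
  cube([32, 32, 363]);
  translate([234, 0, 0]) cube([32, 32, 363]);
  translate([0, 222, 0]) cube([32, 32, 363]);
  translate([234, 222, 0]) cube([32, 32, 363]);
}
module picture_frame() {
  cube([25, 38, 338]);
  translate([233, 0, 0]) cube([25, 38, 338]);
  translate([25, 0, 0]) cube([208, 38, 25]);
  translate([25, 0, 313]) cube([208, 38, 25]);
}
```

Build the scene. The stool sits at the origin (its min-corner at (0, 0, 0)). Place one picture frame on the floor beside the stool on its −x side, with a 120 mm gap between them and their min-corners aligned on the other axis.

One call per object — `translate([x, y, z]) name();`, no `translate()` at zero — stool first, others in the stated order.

stool();
translate([-378, 0, 0]) picture_frame();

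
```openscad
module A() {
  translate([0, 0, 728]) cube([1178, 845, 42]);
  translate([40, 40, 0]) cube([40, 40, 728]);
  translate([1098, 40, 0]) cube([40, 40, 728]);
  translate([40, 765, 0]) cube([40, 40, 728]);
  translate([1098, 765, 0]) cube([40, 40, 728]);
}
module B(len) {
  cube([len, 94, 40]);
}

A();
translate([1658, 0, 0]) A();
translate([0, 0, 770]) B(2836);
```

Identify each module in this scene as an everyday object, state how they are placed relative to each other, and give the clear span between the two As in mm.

Second table starts at x = 1658; first ends at x = 1178; clear span = 1658 − 1178 = 480 mm.

A is a table. B is a beam. A beam spans the tops of two tables. The clear span between the two tables is 480 mm.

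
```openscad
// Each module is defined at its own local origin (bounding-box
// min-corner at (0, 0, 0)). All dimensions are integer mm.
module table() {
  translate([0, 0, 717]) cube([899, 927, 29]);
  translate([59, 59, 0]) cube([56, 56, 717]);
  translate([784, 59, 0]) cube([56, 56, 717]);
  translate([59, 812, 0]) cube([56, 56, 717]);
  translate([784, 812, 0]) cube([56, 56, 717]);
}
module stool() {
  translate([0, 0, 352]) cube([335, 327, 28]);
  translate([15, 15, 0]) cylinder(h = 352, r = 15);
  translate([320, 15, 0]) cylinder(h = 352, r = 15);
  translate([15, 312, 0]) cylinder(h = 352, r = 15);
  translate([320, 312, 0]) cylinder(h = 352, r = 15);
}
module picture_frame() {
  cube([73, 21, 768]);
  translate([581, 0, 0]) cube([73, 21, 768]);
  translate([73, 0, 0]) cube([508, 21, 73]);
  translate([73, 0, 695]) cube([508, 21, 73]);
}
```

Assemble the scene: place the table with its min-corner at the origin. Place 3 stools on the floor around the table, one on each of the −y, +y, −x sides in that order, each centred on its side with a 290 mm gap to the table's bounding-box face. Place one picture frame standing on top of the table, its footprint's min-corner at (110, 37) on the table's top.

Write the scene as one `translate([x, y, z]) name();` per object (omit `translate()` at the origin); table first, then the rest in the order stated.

table();
translate([282, -617, 0]) stool();
translate([282, 1217, 0]) stool();
translate([-625, 300, 0]) stool();
translate([110, 37, 746]) picture_frame();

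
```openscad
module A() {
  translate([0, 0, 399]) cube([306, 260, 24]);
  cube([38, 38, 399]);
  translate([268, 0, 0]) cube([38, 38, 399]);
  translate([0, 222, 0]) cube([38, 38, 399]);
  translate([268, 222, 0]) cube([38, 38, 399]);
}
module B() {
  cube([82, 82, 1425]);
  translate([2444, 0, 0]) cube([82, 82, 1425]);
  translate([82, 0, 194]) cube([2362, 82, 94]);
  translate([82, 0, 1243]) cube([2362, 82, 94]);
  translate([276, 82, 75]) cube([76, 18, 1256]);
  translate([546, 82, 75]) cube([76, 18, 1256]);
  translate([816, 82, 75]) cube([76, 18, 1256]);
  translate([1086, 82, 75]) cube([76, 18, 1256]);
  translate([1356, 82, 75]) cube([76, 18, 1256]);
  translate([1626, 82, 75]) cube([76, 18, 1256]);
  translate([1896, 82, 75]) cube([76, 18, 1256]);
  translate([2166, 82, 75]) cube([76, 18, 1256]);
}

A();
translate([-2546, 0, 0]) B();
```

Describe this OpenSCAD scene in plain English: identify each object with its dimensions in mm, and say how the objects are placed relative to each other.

A is a four-legged stool. The seat is a 306×260×24 mm slab whose top surface is at z = 423 mm; four square legs, each 38×38 mm in cross-section, run from the floor (z = 0) to the underside of the seat, each flush with a corner of the seat.

B is a fence section. Two 82×82 mm posts, 1425 mm tall, stand on the floor with a clear span of 2362 mm between their inner faces. Two horizontal rails of 82×94 mm section span the gap between the posts with their undersides at z = 194 mm and z = 1243 mm, flush with the posts' −y face. 8 pickets, each 76 mm wide, 18 mm thick and 1256 mm tall, are fixed to the +y face of the rails with their bottoms at z = 75 mm, evenly spaced across the span with equal gaps (rounded down to the nearest mm) at the −x end and between each pair — any rounding remainder accumulates at the +x end.

The fence section is on the floor beside the stool on its −x side.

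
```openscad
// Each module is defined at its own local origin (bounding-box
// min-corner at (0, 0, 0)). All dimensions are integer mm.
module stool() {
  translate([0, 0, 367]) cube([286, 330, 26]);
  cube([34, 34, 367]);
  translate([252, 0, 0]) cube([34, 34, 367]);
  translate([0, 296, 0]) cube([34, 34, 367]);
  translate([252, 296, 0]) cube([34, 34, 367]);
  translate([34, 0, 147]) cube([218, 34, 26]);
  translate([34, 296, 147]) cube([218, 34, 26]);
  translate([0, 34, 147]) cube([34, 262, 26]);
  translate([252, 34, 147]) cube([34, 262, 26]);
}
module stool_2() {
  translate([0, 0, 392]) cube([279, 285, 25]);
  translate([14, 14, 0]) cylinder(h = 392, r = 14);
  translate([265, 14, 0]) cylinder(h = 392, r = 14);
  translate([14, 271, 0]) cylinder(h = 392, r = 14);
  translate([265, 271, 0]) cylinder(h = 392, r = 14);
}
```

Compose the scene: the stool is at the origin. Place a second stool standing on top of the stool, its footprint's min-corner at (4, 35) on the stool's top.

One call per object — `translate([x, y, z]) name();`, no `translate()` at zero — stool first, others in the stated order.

stool();
translate([4, 35, 393]) stool_2();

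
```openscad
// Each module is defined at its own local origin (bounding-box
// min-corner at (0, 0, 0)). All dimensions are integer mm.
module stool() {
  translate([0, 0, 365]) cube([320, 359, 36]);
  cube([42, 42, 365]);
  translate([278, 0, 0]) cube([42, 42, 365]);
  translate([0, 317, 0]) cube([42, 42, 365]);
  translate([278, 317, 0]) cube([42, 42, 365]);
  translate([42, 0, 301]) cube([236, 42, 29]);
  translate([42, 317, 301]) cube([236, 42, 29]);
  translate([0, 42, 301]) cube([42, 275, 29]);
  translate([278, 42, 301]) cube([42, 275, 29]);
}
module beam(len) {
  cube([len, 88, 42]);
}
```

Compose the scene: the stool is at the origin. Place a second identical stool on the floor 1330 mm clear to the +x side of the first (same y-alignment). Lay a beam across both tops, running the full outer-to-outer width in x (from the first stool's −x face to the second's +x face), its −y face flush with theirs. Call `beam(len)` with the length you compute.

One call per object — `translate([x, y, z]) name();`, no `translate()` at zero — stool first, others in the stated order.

stool();
translate([1650, 0, 0]) stool();
translate([0, 0, 401]) beam(1970);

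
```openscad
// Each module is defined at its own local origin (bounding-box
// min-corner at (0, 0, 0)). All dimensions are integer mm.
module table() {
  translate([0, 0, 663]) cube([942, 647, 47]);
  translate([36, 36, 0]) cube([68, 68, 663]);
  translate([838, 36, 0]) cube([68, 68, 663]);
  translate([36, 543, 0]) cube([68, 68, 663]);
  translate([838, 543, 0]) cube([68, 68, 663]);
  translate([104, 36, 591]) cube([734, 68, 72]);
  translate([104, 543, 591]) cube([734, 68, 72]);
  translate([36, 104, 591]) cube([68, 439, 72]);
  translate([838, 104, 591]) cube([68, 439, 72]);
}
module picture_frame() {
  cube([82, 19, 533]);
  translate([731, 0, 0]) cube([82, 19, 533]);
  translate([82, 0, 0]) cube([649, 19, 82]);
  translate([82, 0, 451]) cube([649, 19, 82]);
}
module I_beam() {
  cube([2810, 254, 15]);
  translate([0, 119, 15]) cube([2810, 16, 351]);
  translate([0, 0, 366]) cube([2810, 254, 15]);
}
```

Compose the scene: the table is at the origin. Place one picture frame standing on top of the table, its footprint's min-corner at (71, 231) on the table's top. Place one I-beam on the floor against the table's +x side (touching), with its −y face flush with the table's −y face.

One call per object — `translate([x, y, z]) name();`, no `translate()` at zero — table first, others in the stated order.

table();
translate([71, 231, 710]) picture_frame();
translate([942, 0, 0]) I_beam();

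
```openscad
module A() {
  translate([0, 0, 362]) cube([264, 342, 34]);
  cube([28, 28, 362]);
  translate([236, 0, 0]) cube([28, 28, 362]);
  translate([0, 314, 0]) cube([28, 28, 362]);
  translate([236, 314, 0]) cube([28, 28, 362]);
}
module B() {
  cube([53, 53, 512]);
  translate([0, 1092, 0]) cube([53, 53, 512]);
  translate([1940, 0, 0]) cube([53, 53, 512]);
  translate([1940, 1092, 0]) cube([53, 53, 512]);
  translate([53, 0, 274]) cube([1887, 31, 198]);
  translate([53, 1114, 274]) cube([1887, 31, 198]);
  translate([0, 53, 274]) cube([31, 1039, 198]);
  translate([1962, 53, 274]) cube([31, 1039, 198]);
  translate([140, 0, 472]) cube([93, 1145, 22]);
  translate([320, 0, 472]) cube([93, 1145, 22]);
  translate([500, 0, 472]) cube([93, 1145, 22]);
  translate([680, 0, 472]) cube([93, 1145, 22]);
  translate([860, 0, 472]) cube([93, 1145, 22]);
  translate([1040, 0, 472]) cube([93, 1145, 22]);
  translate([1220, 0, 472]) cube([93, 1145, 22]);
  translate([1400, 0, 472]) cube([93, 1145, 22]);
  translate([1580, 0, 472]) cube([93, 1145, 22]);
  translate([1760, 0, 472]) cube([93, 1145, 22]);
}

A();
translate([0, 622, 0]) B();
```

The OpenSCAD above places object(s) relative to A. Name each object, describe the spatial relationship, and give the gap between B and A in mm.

A is a stool. B is a bed frame. The bed frame is on the floor beside the stool on its +y side. The gap between the bed frame and the stool is 280 mm.

The bed frame's nearest face is 280 mm from the stool's +y face.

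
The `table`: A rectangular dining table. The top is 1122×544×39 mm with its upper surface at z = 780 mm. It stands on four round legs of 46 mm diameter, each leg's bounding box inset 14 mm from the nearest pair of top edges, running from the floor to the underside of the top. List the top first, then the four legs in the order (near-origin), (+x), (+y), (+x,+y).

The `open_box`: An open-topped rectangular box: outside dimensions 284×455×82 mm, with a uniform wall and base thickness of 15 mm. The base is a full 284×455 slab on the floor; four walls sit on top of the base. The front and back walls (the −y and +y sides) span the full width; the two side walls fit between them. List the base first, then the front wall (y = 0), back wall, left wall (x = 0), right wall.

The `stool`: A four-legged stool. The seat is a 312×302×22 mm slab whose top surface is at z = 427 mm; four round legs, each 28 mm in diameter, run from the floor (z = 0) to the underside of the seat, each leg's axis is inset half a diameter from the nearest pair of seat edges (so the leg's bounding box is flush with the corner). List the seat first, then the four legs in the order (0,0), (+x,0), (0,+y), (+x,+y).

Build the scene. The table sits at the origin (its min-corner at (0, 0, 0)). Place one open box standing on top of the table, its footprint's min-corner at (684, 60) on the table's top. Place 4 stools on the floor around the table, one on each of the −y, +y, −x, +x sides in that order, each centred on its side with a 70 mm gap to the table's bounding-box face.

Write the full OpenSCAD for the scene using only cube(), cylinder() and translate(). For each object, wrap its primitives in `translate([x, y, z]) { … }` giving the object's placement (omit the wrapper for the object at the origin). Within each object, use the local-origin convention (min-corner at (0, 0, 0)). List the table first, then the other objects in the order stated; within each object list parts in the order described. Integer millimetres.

translate([0, 0, 741]) cube([1122, 544, 39]);
translate([37, 37, 0]) cylinder(h = 741, r = 23);
translate([1085, 37, 0]) cylinder(h = 741, r = 23);
translate([37, 507, 0]) cylinder(h = 741, r = 23);
translate([1085, 507, 0]) cylinder(h = 741, r = 23);
translate([684, 60, 780]) {
  cube([284, 455, 15]);
  translate([0, 0, 15]) cube([284, 15, 67]);
  translate([0, 440, 15]) cube([284, 15, 67]);
  translate([0, 15, 15]) cube([15, 425, 67]);
  translate([269, 15, 15]) cube([15, 425, 67]);
}
translate([405, -372, 0]) {
  translate([0, 0, 405]) cube([312, 302, 22]);
  translate([14, 14, 0]) cylinder(h = 405, r = 14);
  translate([298, 14, 0]) cylinder(h = 405, r = 14);
  translate([14, 288, 0]) cylinder(h = 405, r = 14);
  translate([298, 288, 0]) cylinder(h = 405, r = 14);
}
translate([405, 614, 0]) {
  translate([0, 0, 405]) cube([312, 302, 22]);
  translate([14, 14, 0]) cylinder(h = 405, r = 14);
  translate([298, 14, 0]) cylinder(h = 405, r = 14);
  translate([14, 288, 0]) cylinder(h = 405, r = 14);
  translate([298, 288, 0]) cylinder(h = 405, r = 14);
}
translate([-382, 121, 0]) {
  translate([0, 0, 405]) cube([312, 302, 22]);
  translate([14, 14, 0]) cylinder(h = 405, r = 14);
  translate([298, 14, 0]) cylinder(h = 405, r = 14);
  translate([14, 288, 0]) cylinder(h = 405, r = 14);
  translate([298, 288, 0]) cylinder(h = 405, r = 14);
}
translate([1192, 121, 0]) {
  translate([0, 0, 405]) cube([312, 302, 22]);
  translate([14, 14, 0]) cylinder(h = 405, r = 14);
  translate([298, 14, 0]) cylinder(h = 405, r = 14);
  translate([14, 288, 0]) cylinder(h = 405, r = 14);
  translate([298, 288, 0]) cylinder(h = 405, r = 14);
}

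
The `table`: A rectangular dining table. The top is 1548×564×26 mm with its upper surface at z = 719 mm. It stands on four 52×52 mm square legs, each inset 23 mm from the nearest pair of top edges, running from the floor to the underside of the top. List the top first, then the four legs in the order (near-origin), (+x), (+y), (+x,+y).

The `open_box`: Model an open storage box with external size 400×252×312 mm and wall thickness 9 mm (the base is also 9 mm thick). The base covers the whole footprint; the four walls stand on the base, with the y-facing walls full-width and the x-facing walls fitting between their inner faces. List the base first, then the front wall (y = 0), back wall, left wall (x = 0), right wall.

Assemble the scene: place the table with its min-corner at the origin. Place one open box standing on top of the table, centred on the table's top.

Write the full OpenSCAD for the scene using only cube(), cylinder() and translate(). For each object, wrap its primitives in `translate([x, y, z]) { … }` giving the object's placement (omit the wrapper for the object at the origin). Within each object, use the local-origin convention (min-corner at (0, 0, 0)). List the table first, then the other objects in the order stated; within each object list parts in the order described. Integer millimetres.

translate([0, 0, 693]) cube([1548, 564, 26]);
translate([23, 23, 0]) cube([52, 52, 693]);
translate([1473, 23, 0]) cube([52, 52, 693]);
translate([23, 489, 0]) cube([52, 52, 693]);
translate([1473, 489, 0]) cube([52, 52, 693]);
translate([574, 156, 719]) {
  cube([400, 252, 9]);
  translate([0, 0, 9]) cube([400, 9, 303]);
  translate([0, 243, 9]) cube([400, 9, 303]);
  translate([0, 9, 9]) cube([9, 234, 303]);
  translate([391, 9, 9]) cube([9, 234, 303]);
}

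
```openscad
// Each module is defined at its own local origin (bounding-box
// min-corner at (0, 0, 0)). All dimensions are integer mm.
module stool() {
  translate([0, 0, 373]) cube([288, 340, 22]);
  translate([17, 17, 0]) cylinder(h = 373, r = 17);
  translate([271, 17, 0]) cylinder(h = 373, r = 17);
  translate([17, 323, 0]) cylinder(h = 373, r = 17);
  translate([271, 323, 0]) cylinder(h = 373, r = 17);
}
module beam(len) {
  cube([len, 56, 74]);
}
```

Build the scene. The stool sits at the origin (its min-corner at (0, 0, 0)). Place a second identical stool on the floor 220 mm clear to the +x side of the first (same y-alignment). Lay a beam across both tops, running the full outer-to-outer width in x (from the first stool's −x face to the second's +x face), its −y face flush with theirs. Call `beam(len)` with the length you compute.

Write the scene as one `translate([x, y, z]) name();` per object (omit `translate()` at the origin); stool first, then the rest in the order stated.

stool();
translate([508, 0, 0]) stool();
translate([0, 0, 395]) beam(796);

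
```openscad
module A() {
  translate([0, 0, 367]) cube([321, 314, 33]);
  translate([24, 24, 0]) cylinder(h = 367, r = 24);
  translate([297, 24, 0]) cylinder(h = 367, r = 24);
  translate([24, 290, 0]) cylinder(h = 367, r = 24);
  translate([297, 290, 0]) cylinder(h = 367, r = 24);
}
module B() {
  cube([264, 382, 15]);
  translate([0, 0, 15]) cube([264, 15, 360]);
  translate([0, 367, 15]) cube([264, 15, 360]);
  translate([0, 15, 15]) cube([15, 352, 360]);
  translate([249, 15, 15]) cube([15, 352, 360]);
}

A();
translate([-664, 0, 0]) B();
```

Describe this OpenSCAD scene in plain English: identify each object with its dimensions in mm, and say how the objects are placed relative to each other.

A is a four-legged stool. The seat is a 321×314×33 mm slab whose top surface is at z = 400 mm; four round legs, each 48 mm in diameter, run from the floor (z = 0) to the underside of the seat, each leg's axis is inset half a diameter from the nearest pair of seat edges (so the leg's bounding box is flush with the corner).

B is an open-topped rectangular box: outside dimensions 264×382×375 mm, with a uniform wall and base thickness of 15 mm. The base is a full 264×382 slab on the floor; four walls sit on top of the base. The front and back walls (the −y and +y sides) span the full width; the two side walls fit between them.

The open box is on the floor beside the stool on its −x side.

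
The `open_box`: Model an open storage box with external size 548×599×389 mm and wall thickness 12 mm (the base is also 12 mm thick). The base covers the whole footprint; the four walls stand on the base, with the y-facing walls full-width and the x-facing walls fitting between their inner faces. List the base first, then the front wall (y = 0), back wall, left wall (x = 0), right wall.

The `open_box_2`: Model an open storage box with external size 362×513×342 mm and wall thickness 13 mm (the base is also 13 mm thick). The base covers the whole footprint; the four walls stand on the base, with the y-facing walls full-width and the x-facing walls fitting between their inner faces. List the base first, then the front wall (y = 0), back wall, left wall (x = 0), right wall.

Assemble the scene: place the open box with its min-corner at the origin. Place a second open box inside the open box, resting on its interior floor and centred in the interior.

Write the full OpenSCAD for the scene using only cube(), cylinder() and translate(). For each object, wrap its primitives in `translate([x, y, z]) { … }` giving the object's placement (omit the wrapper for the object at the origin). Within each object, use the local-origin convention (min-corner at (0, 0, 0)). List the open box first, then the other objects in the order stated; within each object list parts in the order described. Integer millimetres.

cube([548, 599, 12]);
translate([0, 0, 12]) cube([548, 12, 377]);
translate([0, 587, 12]) cube([548, 12, 377]);
translate([0, 12, 12]) cube([12, 575, 377]);
translate([536, 12, 12]) cube([12, 575, 377]);
translate([93, 43, 12]) {
  cube([362, 513, 13]);
  translate([0, 0, 13]) cube([362, 13, 329]);
  translate([0, 500, 13]) cube([362, 13, 329]);
  translate([0, 13, 13]) cube([13, 487, 329]);
  translate([349, 13, 13]) cube([13, 487, 329]);
}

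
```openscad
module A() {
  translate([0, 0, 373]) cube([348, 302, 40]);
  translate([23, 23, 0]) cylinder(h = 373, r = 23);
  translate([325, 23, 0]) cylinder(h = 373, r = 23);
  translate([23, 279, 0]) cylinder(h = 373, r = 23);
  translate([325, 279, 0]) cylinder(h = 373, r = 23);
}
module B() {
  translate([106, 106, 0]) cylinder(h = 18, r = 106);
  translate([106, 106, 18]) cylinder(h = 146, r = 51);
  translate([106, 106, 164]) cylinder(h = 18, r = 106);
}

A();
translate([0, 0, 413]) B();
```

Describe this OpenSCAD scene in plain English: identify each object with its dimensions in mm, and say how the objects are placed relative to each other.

A is a four-legged stool. The seat is a 348×302×40 mm slab whose top surface is at z = 413 mm; four round legs, each 46 mm in diameter, run from the floor (z = 0) to the underside of the seat, each leg's axis is inset half a diameter from the nearest pair of seat edges (so the leg's bounding box is flush with the corner).

B is a spool: two coaxial disc flanges of radius 106 mm and thickness 18 mm, joined by a core cylinder of radius 51 mm and height 146 mm. The lower flange rests on z = 0 and the three cylinders share a vertical axis.

The spool is on top of the stool.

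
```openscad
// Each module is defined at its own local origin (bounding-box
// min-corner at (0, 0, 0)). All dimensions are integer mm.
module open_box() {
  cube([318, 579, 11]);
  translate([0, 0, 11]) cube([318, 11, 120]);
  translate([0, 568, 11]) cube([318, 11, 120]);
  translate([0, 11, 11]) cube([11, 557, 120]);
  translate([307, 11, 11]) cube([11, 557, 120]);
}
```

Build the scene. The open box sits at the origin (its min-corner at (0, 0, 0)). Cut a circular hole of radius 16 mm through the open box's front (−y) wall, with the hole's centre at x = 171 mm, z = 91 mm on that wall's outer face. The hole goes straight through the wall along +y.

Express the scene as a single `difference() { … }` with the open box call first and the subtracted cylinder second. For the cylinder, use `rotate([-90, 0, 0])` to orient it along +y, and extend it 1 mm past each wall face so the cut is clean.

difference() {
  open_box();
  translate([171, -1, 91]) rotate([-90, 0, 0]) cylinder(h = 13, r = 16);
}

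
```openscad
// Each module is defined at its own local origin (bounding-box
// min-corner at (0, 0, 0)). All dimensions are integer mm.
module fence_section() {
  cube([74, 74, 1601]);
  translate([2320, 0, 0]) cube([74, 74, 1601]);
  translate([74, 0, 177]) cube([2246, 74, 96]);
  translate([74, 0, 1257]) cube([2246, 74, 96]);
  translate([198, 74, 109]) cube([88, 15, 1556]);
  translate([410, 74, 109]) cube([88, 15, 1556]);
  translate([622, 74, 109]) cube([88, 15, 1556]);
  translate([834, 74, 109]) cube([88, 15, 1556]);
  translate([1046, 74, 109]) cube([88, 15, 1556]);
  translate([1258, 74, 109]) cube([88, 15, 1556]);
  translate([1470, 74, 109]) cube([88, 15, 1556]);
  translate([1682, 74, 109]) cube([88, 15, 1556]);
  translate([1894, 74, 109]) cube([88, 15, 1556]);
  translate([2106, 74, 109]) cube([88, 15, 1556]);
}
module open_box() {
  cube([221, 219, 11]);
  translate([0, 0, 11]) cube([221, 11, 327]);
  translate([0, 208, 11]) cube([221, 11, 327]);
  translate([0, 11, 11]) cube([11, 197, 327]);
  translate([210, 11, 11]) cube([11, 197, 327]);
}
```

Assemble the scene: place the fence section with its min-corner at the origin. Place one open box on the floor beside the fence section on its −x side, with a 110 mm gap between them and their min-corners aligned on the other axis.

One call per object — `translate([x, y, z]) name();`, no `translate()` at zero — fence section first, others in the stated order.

fence_section();
translate([-331, 0, 0]) open_box();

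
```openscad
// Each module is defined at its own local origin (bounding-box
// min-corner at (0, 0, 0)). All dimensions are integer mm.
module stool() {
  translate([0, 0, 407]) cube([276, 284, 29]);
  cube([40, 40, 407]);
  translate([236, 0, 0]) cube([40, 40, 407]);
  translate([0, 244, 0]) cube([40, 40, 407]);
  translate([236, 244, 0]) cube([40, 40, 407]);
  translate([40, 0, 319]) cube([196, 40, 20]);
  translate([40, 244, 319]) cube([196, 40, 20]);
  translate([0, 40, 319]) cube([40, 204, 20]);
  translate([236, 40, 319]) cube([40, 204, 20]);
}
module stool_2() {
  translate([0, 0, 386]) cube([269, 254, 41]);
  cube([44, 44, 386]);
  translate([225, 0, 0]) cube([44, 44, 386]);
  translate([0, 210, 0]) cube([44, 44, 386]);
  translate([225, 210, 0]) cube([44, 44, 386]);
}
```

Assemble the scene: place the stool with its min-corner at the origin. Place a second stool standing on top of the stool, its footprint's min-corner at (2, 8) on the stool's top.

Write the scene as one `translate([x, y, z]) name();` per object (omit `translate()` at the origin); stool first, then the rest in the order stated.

stool();
translate([2, 8, 436]) stool_2();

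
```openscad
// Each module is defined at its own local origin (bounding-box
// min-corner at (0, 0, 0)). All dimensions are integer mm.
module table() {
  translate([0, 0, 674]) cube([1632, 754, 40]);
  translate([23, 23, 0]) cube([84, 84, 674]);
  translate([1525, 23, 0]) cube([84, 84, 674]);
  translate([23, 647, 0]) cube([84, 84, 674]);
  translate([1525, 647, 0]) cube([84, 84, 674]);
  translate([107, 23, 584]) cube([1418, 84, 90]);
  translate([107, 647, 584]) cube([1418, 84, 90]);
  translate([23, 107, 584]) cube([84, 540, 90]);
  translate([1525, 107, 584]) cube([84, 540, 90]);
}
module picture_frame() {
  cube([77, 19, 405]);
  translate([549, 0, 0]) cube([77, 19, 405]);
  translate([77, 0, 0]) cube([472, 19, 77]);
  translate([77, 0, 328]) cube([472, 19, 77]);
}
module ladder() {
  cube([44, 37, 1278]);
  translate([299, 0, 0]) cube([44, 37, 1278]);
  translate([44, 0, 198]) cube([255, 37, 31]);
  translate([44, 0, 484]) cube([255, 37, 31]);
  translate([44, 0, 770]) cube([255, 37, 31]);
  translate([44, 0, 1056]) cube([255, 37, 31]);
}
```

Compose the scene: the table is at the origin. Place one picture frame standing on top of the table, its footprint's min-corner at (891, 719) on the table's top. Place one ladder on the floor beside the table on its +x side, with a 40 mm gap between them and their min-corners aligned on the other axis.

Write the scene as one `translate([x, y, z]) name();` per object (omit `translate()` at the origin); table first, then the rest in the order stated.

table();
translate([891, 719, 714]) picture_frame();
translate([1672, 0, 0]) ladder();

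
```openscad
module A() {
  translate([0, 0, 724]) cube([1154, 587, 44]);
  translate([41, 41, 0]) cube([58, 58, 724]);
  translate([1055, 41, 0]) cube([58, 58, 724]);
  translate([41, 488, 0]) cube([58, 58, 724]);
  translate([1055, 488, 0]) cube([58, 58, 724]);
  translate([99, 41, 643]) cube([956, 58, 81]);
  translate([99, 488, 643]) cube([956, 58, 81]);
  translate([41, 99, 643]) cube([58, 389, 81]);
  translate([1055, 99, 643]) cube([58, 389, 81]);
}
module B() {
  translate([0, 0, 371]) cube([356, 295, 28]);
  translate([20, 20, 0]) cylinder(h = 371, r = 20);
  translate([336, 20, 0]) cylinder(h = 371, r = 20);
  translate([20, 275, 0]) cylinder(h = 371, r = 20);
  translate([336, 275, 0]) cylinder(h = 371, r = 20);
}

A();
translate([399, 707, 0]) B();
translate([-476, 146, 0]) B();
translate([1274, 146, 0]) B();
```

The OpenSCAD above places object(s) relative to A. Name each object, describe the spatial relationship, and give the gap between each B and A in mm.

A is a table. B is a stool. Three stools sit around the table at the +y, −x, +x sides. The gap between each stool and the table is 120 mm.

Each stool's nearest face is 120 mm from the table's bounding box.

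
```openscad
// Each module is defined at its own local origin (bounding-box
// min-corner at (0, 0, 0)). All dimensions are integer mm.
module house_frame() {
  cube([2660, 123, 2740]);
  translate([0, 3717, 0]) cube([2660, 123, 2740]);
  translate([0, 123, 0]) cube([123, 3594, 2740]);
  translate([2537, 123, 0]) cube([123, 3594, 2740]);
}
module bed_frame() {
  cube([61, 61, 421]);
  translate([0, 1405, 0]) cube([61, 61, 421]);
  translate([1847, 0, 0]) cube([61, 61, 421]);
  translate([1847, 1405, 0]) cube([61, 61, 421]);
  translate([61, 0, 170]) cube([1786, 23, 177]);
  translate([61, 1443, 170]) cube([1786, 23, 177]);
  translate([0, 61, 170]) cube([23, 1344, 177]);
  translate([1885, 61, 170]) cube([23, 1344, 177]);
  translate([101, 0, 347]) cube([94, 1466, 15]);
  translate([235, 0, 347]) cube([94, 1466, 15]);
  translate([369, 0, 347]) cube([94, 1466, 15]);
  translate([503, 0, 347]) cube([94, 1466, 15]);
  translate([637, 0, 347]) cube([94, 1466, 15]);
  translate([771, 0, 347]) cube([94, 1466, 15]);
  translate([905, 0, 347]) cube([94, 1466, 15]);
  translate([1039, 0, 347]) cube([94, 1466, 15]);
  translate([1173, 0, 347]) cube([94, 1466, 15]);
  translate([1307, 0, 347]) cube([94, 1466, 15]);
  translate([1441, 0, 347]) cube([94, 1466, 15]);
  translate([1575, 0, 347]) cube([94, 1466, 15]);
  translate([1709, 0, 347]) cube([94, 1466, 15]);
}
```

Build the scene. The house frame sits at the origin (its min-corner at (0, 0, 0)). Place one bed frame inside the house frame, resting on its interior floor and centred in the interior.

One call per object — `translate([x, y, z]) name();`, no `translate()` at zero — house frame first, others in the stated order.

house_frame();
translate([376, 1187, 0]) bed_frame();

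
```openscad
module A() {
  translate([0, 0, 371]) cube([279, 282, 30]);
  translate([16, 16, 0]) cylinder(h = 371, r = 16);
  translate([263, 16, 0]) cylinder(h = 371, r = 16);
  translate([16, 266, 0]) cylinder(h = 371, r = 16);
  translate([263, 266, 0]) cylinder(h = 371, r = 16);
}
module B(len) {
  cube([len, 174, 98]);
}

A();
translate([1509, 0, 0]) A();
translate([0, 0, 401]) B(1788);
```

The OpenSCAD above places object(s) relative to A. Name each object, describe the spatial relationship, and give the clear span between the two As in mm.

Second stool starts at x = 1509; first ends at x = 279; clear span = 1509 − 279 = 1230 mm.

A is a stool. B is a beam. A beam spans the tops of two stools. The clear span between the two stools is 1230 mm.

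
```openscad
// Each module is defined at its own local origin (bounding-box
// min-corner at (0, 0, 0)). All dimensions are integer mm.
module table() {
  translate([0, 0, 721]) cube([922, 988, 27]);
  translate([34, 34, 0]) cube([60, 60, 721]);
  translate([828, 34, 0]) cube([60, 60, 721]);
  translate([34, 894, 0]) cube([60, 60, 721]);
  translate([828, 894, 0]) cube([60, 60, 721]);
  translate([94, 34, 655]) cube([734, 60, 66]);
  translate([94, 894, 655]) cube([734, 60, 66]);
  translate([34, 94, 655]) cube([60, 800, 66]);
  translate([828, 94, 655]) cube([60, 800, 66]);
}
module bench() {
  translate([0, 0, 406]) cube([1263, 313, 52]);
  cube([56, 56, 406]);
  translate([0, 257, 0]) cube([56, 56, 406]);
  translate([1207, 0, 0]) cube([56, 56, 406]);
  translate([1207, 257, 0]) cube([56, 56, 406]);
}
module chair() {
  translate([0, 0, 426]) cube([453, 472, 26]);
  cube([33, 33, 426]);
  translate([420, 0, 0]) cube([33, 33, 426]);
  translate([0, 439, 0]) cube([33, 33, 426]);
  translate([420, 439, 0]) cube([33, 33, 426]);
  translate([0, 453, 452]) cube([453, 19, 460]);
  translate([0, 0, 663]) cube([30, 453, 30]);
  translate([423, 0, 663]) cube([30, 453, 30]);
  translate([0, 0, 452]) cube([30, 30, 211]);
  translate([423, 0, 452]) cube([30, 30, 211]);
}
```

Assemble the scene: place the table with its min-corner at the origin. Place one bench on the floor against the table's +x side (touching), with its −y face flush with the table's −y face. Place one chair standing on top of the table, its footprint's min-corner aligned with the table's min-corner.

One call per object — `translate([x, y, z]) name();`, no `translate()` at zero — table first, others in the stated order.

table();
translate([922, 0, 0]) bench();
translate([0, 0, 748]) chair();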